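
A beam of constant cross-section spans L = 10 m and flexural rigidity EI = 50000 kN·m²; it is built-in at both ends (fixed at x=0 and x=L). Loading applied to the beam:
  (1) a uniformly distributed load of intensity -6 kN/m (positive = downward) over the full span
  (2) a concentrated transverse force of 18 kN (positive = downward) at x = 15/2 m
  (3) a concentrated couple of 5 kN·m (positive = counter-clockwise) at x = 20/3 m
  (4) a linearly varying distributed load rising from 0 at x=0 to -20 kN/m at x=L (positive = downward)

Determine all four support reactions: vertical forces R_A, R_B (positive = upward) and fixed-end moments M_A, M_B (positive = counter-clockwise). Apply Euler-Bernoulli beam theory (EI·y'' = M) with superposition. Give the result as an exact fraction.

R_A = -2713/48 kN, M_A = -1705/16 kN·m, R_B = -4103/48 kN, M_B = 1995/16 kN·m

Load 1 — uniform load w=-6 kN/m over full span:
  R_A = wL/2 = (-6)·10/2 = -30 kN
  M_A = wL²/12 = (-6)·10²/12 = -50 kN·m
  R_B = wL/2 = (-6)·10/2 = -30 kN
  M_B = -wL²/12 = -(-6)·10²/12 = 50 kN·m
Load 2 — point force P=18 kN at a=15/2 m (b=L-a=5/2):
  R_A = Pb²(3a+b)/L³ = 18·(5/2)²·(3·(15/2)+(5/2))/10³ = 45/16 kN
  M_A = Pab²/L² = 18·(15/2)·(5/2)²/10² = 135/16 kN·m
  R_B = Pa²(a+3b)/L³ = 18·(15/2)²·((15/2)+3·(5/2))/10³ = 243/16 kN
  M_B = -Pa²b/L² = -18·(15/2)²·(5/2)/10² = -405/16 kN·m
Load 3 — applied couple M₀=5 kN·m at a=20/3 m (b=L-a=10/3):
  R_A = 6M₀ab/L³ = 6·5·(20/3)·(10/3)/10³ = 2/3 kN
  M_A = M₀b(2a-b)/L² = 5·(10/3)·(2·(20/3)-(10/3))/10² = 5/3 kN·m
  R_B = -6M₀ab/L³ = -6·5·(20/3)·(10/3)/10³ = -2/3 kN
  M_B = M₀a(2b-a)/L² = 5·(20/3)·(2·(10/3)-(20/3))/10² = 0 kN·m
Load 4 — triangular load w₀=-20 kN/m (0→w₀ over full span):
  R_A = 3w₀L/20 = 3·(-20)·10/20 = -30 kN
  M_A = w₀L²/30 = (-20)·10²/30 = -200/3 kN·m
  R_B = 7w₀L/20 = 7·(-20)·10/20 = -70 kN
  M_B = -w₀L²/20 = -(-20)·10²/20 = 100 kN·m
Superposition: R_A = -2713/48 kN, M_A = -1705/16 kN·m, R_B = -4103/48 kN, M_B = 1995/16 kN·m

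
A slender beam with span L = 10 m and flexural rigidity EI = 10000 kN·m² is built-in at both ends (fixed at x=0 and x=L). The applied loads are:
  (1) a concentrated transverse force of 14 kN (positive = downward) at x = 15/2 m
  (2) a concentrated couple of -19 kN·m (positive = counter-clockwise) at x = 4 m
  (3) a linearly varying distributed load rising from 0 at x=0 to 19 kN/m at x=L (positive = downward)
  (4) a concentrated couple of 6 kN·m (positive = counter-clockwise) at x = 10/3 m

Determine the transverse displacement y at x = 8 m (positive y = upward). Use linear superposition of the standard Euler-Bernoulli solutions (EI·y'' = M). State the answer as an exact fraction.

Load 1 — point force P=14 kN at a=15/2 m (b=L-a=5/2):
  y_1 = -Pa²(L-x)²(3bL-(3b+a)(L-x))/(6L³EI)  [x>a] = -14·(15/2)²·(10-8)²·(3·(5/2)·10-(3·(5/2)+(15/2))·(10-8))/(6·10³·10000) = -189/80000 m
Load 2 — applied couple M₀=-19 kN·m at a=4 m (b=L-a=6):
  y_2 = (R_Ax³/6 - M_Ax²/2 - M₀(x-a)²/2)/EI  [x>a] with R_A=-342/125, M_A=-57/25 = ((-342/125)·8³/6 - (-57/25)·8²/2 - (-19)·(8-4)²/2)/10000 = -133/156250 m
Load 3 — triangular load w₀=19 kN/m (0→w₀ over full span):
  y_3 = -w₀x²(L-x)²(x+2L)/(120LEI) = -19·8²·(10-8)²·(8+2·10)/(120·10·10000) = -532/46875 m
Load 4 — applied couple M₀=6 kN·m at a=10/3 m (b=L-a=20/3):
  y_4 = (R_Ax³/6 - M_Ax²/2 - M₀(x-a)²/2)/EI  [x>a] with R_A=4/5, M_A=0 = ((4/5)·8³/6 - 0·8²/2 - 6·(8-(10/3))²/2)/10000 = 11/37500 m
Superposition: y = Σ y_i = -142697/10000000 m ≈ -0.014270 m

y(8) = -142697/10000000 m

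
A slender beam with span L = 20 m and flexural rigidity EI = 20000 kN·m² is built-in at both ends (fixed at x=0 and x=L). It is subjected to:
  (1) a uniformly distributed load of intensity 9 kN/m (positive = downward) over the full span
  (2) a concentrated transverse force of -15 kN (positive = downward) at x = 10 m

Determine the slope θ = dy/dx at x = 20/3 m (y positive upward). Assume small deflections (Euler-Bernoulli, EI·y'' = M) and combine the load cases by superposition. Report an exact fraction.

Load 1 — uniform load w=9 kN/m over full span:
  θ_1 = -wx(L-x)(L-2x)/(12EI) = -9·(20/3)·(20-(20/3))·(20-2·(20/3))/(12·20000) = -1/45 rad
Load 2 — point force P=-15 kN at a=10 m (b=L-a=10):
  θ_2 = -Pb²x(2aL-(3a+b)x)/(2L³EI)  [x≤a] = -(-15)·10²·(20/3)·(2·10·20-(3·10+10)·(20/3))/(2·20³·20000) = 1/240 rad
Superposition: θ = Σ θ_i = -13/720 rad ≈ -0.018056 rad

θ(20/3) = -13/720 rad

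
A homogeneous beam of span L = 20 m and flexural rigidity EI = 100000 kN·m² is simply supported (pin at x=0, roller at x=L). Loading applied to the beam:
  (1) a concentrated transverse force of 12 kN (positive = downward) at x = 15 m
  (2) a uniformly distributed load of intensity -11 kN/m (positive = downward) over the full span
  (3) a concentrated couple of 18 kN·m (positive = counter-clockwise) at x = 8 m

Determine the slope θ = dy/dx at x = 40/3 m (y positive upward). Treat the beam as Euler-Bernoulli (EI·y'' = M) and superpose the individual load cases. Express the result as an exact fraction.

θ(40/3) = -1374947/81000000 rad

Load 1 — point force P=12 kN at a=15 m (b=L-a=5):
  θ_1 = -Pb(L²-b²-3x²)/(6LEI)  [x≤a] = -12·5·(20²-5²-3·(40/3)²)/(6·20·100000) = 19/24000 rad
Load 2 — uniform load w=-11 kN/m over full span:
  θ_2 = -w(L³-6Lx²+4x³)/(24EI) = -(-11)·(20³-6·20·(40/3)²+4·(40/3)³)/(24·100000) = -143/8100 rad
Load 3 — applied couple M₀=18 kN·m at a=8 m (b=L-a=12):
  θ_3 = (M₀x²/(2L)-M₀(x-a)+C₁)/EI  [x>a] with C₁=M₀(3b²-L²)/(6L)=24/5 = (18·(40/3)²/(2·20)-18·((40/3)-8)+(24/5))/100000 = -7/62500 rad
Superposition: θ = Σ θ_i = -1374947/81000000 rad ≈ -0.016975 rad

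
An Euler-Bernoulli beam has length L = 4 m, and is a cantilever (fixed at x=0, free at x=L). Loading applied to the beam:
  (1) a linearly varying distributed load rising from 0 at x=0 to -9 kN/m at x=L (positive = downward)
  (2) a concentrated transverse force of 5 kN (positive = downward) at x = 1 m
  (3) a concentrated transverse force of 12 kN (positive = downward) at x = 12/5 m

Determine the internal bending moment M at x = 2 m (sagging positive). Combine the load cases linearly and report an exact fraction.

M(2) = 51/5 kN·m

Load 1 — triangular load w₀=-9 kN/m (0→w₀ over full span):
  M_1 = w₀Lx/2 - w₀L²/3 - w₀x³/(6L) = (-9)·4·2/2 - (-9)·4²/3 - (-9)·2³/(6·4) = 15 kN·m
Load 2 — point force P=5 kN at a=1 m (b=L-a=3):
  M_2 = 0  [x>a] = 0 kN·m
Load 3 — point force P=12 kN at a=12/5 m (b=L-a=8/5):
  M_3 = -P(a-x)  [x≤a] = -12·((12/5)-2) = -24/5 kN·m
Superposition: M = Σ M_i = 51/5 kN·m ≈ 10.200000 kN·m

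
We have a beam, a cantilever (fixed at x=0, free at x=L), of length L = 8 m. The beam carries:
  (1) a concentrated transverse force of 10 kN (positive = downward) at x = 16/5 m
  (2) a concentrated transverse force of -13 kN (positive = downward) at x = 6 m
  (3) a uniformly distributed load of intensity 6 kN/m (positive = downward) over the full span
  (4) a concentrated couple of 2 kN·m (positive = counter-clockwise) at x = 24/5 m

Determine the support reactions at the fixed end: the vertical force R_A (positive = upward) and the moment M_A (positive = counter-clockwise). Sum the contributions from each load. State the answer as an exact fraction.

R_A = 45 kN, M_A = 144 kN·m

Load 1 — point force P=10 kN at a=16/5 m (b=L-a=24/5):
  R_A = P = 10 kN
  M_A = Pa = 10·(16/5) = 32 kN·m
Load 2 — point force P=-13 kN at a=6 m (b=L-a=2):
  R_A = P = (-13) = -13 kN
  M_A = Pa = (-13)·6 = -78 kN·m
Load 3 — uniform load w=6 kN/m over full span:
  R_A = wL = 6·8 = 48 kN
  M_A = wL²/2 = 6·8²/2 = 192 kN·m
Load 4 — applied couple M₀=2 kN·m at a=24/5 m (b=L-a=16/5):
  R_A = 0 kN
  M_A = -M₀ = -2 kN·m
Superposition: R_A = 45 kN, M_A = 144 kN·m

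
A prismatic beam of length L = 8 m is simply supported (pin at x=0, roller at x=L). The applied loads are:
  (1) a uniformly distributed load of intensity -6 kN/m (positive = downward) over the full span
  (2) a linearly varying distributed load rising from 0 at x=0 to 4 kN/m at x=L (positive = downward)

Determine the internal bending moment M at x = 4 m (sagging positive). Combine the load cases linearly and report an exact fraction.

Load 1 — uniform load w=-6 kN/m over full span:
  M_1 = wx(L-x)/2 = (-6)·4·(8-4)/2 = -48 kN·m
Load 2 — triangular load w₀=4 kN/m (0→w₀ over full span):
  M_2 = w₀Lx/6 - w₀x³/(6L) = 4·8·4/6 - 4·4³/(6·8) = 16 kN·m
Superposition: M = Σ M_i = -32 kN·m ≈ -32.000000 kN·m

M(4) = -32 kN·m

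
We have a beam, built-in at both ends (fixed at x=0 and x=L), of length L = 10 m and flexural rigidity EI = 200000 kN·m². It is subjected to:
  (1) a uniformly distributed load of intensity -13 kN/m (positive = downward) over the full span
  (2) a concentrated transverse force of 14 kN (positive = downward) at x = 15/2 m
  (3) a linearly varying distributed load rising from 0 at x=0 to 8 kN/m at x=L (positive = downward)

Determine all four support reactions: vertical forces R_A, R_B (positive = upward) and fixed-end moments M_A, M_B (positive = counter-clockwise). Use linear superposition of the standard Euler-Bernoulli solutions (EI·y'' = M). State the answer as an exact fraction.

R_A = -813/16 kN, M_A = -3605/48 kN·m, R_B = -403/16 kN, M_B = 2335/48 kN·m

Load 1 — uniform load w=-13 kN/m over full span:
  R_A = wL/2 = (-13)·10/2 = -65 kN
  M_A = wL²/12 = (-13)·10²/12 = -325/3 kN·m
  R_B = wL/2 = (-13)·10/2 = -65 kN
  M_B = -wL²/12 = -(-13)·10²/12 = 325/3 kN·m
Load 2 — point force P=14 kN at a=15/2 m (b=L-a=5/2):
  R_A = Pb²(3a+b)/L³ = 14·(5/2)²·(3·(15/2)+(5/2))/10³ = 35/16 kN
  M_A = Pab²/L² = 14·(15/2)·(5/2)²/10² = 105/16 kN·m
  R_B = Pa²(a+3b)/L³ = 14·(15/2)²·((15/2)+3·(5/2))/10³ = 189/16 kN
  M_B = -Pa²b/L² = -14·(15/2)²·(5/2)/10² = -315/16 kN·m
Load 3 — triangular load w₀=8 kN/m (0→w₀ over full span):
  R_A = 3w₀L/20 = 3·8·10/20 = 12 kN
  M_A = w₀L²/30 = 8·10²/30 = 80/3 kN·m
  R_B = 7w₀L/20 = 7·8·10/20 = 28 kN
  M_B = -w₀L²/20 = -8·10²/20 = -40 kN·m
Superposition: R_A = -813/16 kN, M_A = -3605/48 kN·m, R_B = -403/16 kN, M_B = 2335/48 kN·m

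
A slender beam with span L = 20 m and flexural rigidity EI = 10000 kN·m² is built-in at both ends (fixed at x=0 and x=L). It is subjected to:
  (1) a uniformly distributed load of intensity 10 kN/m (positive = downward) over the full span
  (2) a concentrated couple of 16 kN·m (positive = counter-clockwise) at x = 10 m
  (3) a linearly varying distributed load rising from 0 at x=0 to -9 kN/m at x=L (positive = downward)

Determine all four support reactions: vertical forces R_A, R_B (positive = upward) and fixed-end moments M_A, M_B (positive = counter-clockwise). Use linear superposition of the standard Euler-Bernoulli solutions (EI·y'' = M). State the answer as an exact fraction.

R_A = 371/5 kN, M_A = 652/3 kN·m, R_B = 179/5 kN, M_B = -448/3 kN·m

Load 1 — uniform load w=10 kN/m over full span:
  R_A = wL/2 = 10·20/2 = 100 kN
  M_A = wL²/12 = 10·20²/12 = 1000/3 kN·m
  R_B = wL/2 = 10·20/2 = 100 kN
  M_B = -wL²/12 = -10·20²/12 = -1000/3 kN·m
Load 2 — applied couple M₀=16 kN·m at a=10 m (b=L-a=10):
  R_A = 6M₀ab/L³ = 6·16·10·10/20³ = 6/5 kN
  M_A = M₀b(2a-b)/L² = 16·10·(2·10-10)/20² = 4 kN·m
  R_B = -6M₀ab/L³ = -6·16·10·10/20³ = -6/5 kN
  M_B = M₀a(2b-a)/L² = 16·10·(2·10-10)/20² = 4 kN·m
Load 3 — triangular load w₀=-9 kN/m (0→w₀ over full span):
  R_A = 3w₀L/20 = 3·(-9)·20/20 = -27 kN
  M_A = w₀L²/30 = (-9)·20²/30 = -120 kN·m
  R_B = 7w₀L/20 = 7·(-9)·20/20 = -63 kN
  M_B = -w₀L²/20 = -(-9)·20²/20 = 180 kN·m
Superposition: R_A = 371/5 kN, M_A = 652/3 kN·m, R_B = 179/5 kN, M_B = -448/3 kN·m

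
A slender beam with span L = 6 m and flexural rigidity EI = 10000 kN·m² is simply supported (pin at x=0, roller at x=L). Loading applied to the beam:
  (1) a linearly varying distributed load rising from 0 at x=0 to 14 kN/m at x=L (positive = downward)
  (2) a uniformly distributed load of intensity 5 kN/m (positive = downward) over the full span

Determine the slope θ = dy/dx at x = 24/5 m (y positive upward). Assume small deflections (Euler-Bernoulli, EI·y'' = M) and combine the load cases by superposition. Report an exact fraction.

Load 1 — triangular load w₀=14 kN/m (0→w₀ over full span):
  θ_1 = -w₀(7L⁴-30L²x²+15x⁴)/(360LEI) = -14·(7·6⁴-30·6²·(24/5)²+15·(24/5)⁴)/(360·6·10000) = 15897/3125000 rad
Load 2 — uniform load w=5 kN/m over full span:
  θ_2 = -w(L³-6Lx²+4x³)/(24EI) = -5·(6³-6·6·(24/5)²+4·(24/5)³)/(24·10000) = 891/250000 rad
Superposition: θ = Σ θ_i = 54069/6250000 rad ≈ 0.008651 rad

θ(24/5) = 54069/6250000 rad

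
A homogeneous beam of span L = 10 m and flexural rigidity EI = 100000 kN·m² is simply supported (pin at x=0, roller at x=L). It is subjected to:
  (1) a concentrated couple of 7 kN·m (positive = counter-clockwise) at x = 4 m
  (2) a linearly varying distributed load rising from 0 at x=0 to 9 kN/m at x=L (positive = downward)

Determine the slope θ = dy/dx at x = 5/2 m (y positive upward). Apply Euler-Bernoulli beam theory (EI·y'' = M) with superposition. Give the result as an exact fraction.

Load 1 — applied couple M₀=7 kN·m at a=4 m (b=L-a=6):
  θ_1 = (M₀x²/(2L)+C₁)/EI  [x≤a] with C₁=M₀(3b²-L²)/(6L)=14/15 = (7·(5/2)²/(2·10)+(14/15))/100000 = 749/24000000 rad
Load 2 — triangular load w₀=9 kN/m (0→w₀ over full span):
  θ_2 = -w₀(7L⁴-30L²x²+15x⁴)/(360LEI) = -9·(7·10⁴-30·10²·(5/2)²+15·(5/2)⁴)/(360·10·100000) = -1327/1024000 rad
Superposition: θ = Σ θ_i = -485641/384000000 rad ≈ -0.001265 rad

θ(5/2) = -485641/384000000 rad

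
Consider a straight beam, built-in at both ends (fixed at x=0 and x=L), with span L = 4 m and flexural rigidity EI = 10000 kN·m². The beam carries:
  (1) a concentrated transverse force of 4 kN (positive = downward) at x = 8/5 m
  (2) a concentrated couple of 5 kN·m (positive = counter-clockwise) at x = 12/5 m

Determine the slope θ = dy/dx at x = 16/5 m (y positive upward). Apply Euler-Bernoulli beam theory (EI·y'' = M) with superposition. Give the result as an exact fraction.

θ(16/5) = 683/7812500 rad

Load 1 — point force P=4 kN at a=8/5 m (b=L-a=12/5):
  θ_1 = Pa²(L-x)(2bL-(3b+a)(L-x))/(2L³EI)  [x>a] = 4·(8/5)²·(4-(16/5))·(2·(12/5)·4-(3·(12/5)+(8/5))·(4-(16/5)))/(2·4³·10000) = 152/1953125 rad
Load 2 — applied couple M₀=5 kN·m at a=12/5 m (b=L-a=8/5):
  θ_2 = (R_Ax²/2 - M_Ax - M₀(x-a))/EI  [x>a] with R_A=9/5, M_A=8/5 = ((9/5)·(16/5)²/2 - (8/5)·(16/5) - 5·((16/5)-(12/5)))/10000 = 3/312500 rad
Superposition: θ = Σ θ_i = 683/7812500 rad ≈ 0.000087 rad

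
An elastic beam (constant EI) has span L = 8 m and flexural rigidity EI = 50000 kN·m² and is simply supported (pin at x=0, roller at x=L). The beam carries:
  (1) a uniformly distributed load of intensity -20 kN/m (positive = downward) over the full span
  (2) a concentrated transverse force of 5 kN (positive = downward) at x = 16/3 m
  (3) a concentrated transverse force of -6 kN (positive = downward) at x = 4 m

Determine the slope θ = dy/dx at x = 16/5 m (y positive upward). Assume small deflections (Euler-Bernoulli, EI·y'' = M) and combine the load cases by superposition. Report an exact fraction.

Load 1 — uniform load w=-20 kN/m over full span:
  θ_1 = -w(L³-6Lx²+4x³)/(24EI) = -(-20)·(8³-6·8·(16/5)²+4·(16/5)³)/(24·50000) = 592/234375 rad
Load 2 — point force P=5 kN at a=16/3 m (b=L-a=8/3):
  θ_2 = -Pb(L²-b²-3x²)/(6LEI)  [x≤a] = -5·(8/3)·(8²-(8/3)²-3·(16/5)²)/(6·8·50000) = -184/1265625 rad
Load 3 — point force P=-6 kN at a=4 m (b=L-a=4):
  θ_3 = -Pb(L²-b²-3x²)/(6LEI)  [x≤a] = -(-6)·4·(8²-4²-3·(16/5)²)/(6·8·50000) = 27/156250 rad
Superposition: θ = Σ θ_i = 6463/2531250 rad ≈ 0.002553 rad

θ(16/5) = 6463/2531250 rad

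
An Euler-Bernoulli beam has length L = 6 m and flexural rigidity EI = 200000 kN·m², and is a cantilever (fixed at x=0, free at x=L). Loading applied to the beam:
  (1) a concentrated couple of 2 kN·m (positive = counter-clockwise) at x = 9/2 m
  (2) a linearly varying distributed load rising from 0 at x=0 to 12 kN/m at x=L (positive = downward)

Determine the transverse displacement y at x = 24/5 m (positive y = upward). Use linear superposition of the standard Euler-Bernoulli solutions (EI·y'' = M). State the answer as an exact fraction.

y(24/5) = -63427833/12500000000 m

Load 1 — applied couple M₀=2 kN·m at a=9/2 m (b=L-a=3/2):
  y_1 = M₀a(2x-a)/(2EI)  [x>a] = 2·(9/2)·(2·(24/5)-(9/2))/(2·200000) = 459/4000000 m
Load 2 — triangular load w₀=12 kN/m (0→w₀ over full span):
  y_2 = (w₀Lx³/12-w₀L²x²/6-w₀x⁵/(120L))/EI = (12·6·(24/5)³/12-12·6²·(24/5)²/6-12·(24/5)⁵/(120·6))/200000 = -253368/48828125 m
Superposition: y = Σ y_i = -63427833/12500000000 m ≈ -0.005074 m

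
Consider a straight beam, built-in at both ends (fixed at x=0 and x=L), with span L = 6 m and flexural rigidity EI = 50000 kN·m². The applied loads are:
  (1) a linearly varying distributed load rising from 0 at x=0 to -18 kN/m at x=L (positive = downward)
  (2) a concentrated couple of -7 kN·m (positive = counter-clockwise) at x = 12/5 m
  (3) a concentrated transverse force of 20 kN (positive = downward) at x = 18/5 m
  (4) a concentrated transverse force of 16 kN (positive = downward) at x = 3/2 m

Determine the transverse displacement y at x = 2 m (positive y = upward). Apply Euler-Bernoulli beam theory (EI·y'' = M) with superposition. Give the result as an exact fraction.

y(2) = -43/1875000 m

Load 1 — triangular load w₀=-18 kN/m (0→w₀ over full span):
  y_1 = -w₀x²(L-x)²(x+2L)/(120LEI) = -(-18)·2²·(6-2)²·(2+2·6)/(120·6·50000) = 7/15625 m
Load 2 — applied couple M₀=-7 kN·m at a=12/5 m (b=L-a=18/5):
  y_2 = (R_Ax³/6 - M_Ax²/2)/EI  [x≤a] with R_A=-42/25, M_A=-21/25 = ((-42/25)·2³/6 - (-21/25)·2²/2)/50000 = -7/625000 m
Load 3 — point force P=20 kN at a=18/5 m (b=L-a=12/5):
  y_3 = -Pb²x²(3aL-(3a+b)x)/(6L³EI)  [x≤a] = -20·(12/5)²·2²·(3·(18/5)·6-(3·(18/5)+(12/5))·2)/(6·6³·50000) = -64/234375 m
Load 4 — point force P=16 kN at a=3/2 m (b=L-a=9/2):
  y_4 = -Pa²(L-x)²(3bL-(3b+a)(L-x))/(6L³EI)  [x>a] = -16·(3/2)²·(6-2)²·(3·(9/2)·6-(3·(9/2)+(3/2))·(6-2))/(6·6³·50000) = -7/37500 m
Superposition: y = Σ y_i = -43/1875000 m ≈ -0.000023 m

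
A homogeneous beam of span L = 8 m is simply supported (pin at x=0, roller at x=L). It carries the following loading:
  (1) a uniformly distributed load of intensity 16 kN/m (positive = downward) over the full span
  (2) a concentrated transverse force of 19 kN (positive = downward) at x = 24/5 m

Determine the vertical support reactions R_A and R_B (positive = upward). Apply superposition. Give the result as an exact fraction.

R_A = 358/5 kN, R_B = 377/5 kN

Load 1 — uniform load w=16 kN/m over full span:
  R_A = wL/2 = 16·8/2 = 64 kN
  R_B = wL/2 = 16·8/2 = 64 kN
Load 2 — point force P=19 kN at a=24/5 m (b=L-a=16/5):
  R_A = Pb/L = 19·(16/5)/8 = 38/5 kN
  R_B = Pa/L = 19·(24/5)/8 = 57/5 kN
Superposition: R_A = 358/5 kN, R_B = 377/5 kN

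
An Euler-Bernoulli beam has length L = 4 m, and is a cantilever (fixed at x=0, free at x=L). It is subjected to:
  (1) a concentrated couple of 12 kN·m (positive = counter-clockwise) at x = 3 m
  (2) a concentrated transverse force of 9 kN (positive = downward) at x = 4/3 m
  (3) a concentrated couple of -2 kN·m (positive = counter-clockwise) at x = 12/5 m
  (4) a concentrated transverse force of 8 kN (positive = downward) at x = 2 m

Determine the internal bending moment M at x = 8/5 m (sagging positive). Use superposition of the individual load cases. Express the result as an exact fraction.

M(8/5) = 34/5 kN·m

Load 1 — applied couple M₀=12 kN·m at a=3 m (b=L-a=1):
  M_1 = M₀  [x≤a] = 12 = 12 kN·m
Load 2 — point force P=9 kN at a=4/3 m (b=L-a=8/3):
  M_2 = 0  [x>a] = 0 kN·m
Load 3 — applied couple M₀=-2 kN·m at a=12/5 m (b=L-a=8/5):
  M_3 = M₀  [x≤a] = (-2) = -2 kN·m
Load 4 — point force P=8 kN at a=2 m (b=L-a=2):
  M_4 = -P(a-x)  [x≤a] = -8·(2-(8/5)) = -16/5 kN·m
Superposition: M = Σ M_i = 34/5 kN·m ≈ 6.800000 kN·m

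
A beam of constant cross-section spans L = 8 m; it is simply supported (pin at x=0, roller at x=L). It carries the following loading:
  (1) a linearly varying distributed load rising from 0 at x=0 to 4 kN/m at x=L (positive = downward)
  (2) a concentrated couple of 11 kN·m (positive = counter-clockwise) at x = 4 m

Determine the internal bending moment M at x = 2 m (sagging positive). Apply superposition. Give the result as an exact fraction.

Load 1 — triangular load w₀=4 kN/m (0→w₀ over full span):
  M_1 = w₀Lx/6 - w₀x³/(6L) = 4·8·2/6 - 4·2³/(6·8) = 10 kN·m
Load 2 — applied couple M₀=11 kN·m at a=4 m (b=L-a=4):
  M_2 = M₀x/L  [x≤a] = 11·2/8 = 11/4 kN·m
Superposition: M = Σ M_i = 51/4 kN·m ≈ 12.750000 kN·m

M(2) = 51/4 kN·m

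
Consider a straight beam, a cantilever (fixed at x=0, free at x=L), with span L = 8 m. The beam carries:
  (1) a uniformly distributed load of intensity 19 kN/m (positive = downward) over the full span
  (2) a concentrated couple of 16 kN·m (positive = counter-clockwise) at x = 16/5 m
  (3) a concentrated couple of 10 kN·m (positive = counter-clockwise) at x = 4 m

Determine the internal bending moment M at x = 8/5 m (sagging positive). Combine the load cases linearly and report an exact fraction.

M(8/5) = -9078/25 kN·m

Load 1 — uniform load w=19 kN/m over full span:
  M_1 = -w(L-x)²/2 = -19·(8-(8/5))²/2 = -9728/25 kN·m
Load 2 — applied couple M₀=16 kN·m at a=16/5 m (b=L-a=24/5):
  M_2 = M₀  [x≤a] = 16 = 16 kN·m
Load 3 — applied couple M₀=10 kN·m at a=4 m (b=L-a=4):
  M_3 = M₀  [x≤a] = 10 = 10 kN·m
Superposition: M = Σ M_i = -9078/25 kN·m ≈ -363.120000 kN·m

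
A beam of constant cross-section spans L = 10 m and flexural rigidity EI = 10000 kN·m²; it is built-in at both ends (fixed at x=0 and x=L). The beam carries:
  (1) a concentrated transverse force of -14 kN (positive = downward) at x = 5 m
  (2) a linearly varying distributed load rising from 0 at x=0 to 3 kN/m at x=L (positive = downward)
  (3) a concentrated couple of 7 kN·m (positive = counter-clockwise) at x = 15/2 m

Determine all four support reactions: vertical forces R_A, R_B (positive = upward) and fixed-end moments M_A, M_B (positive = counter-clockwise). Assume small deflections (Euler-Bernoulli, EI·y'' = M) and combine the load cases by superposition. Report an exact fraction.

Load 1 — point force P=-14 kN at a=5 m (b=L-a=5):
  R_A = Pb²(3a+b)/L³ = (-14)·5²·(3·5+5)/10³ = -7 kN
  M_A = Pab²/L² = (-14)·5·5²/10² = -35/2 kN·m
  R_B = Pa²(a+3b)/L³ = (-14)·5²·(5+3·5)/10³ = -7 kN
  M_B = -Pa²b/L² = -(-14)·5²·5/10² = 35/2 kN·m
Load 2 — triangular load w₀=3 kN/m (0→w₀ over full span):
  R_A = 3w₀L/20 = 3·3·10/20 = 9/2 kN
  M_A = w₀L²/30 = 3·10²/30 = 10 kN·m
  R_B = 7w₀L/20 = 7·3·10/20 = 21/2 kN
  M_B = -w₀L²/20 = -3·10²/20 = -15 kN·m
Load 3 — applied couple M₀=7 kN·m at a=15/2 m (b=L-a=5/2):
  R_A = 6M₀ab/L³ = 6·7·(15/2)·(5/2)/10³ = 63/80 kN
  M_A = M₀b(2a-b)/L² = 7·(5/2)·(2·(15/2)-(5/2))/10² = 35/16 kN·m
  R_B = -6M₀ab/L³ = -6·7·(15/2)·(5/2)/10³ = -63/80 kN
  M_B = M₀a(2b-a)/L² = 7·(15/2)·(2·(5/2)-(15/2))/10² = -21/16 kN·m
Superposition: R_A = -137/80 kN, M_A = -85/16 kN·m, R_B = 217/80 kN, M_B = 19/16 kN·m

R_A = -137/80 kN, M_A = -85/16 kN·m, R_B = 217/80 kN, M_B = 19/16 kN·m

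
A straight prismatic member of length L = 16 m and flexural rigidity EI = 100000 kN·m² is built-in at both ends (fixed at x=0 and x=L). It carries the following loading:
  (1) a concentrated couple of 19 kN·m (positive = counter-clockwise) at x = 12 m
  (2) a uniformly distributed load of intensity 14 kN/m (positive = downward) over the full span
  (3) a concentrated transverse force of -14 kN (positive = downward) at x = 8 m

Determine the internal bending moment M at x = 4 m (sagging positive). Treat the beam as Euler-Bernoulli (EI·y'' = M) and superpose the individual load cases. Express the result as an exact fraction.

M(4) = 3527/96 kN·m

Load 1 — applied couple M₀=19 kN·m at a=12 m (b=L-a=4):
  M_1 = R_Ax - M_A  [x≤a] with R_A=171/128, M_A=95/16 = (171/128)·4 - (95/16) = -19/32 kN·m
Load 2 — uniform load w=14 kN/m over full span:
  M_2 = wLx/2 - wL²/12 - wx²/2 = 14·16·4/2 - 14·16²/12 - 14·4²/2 = 112/3 kN·m
Load 3 — point force P=-14 kN at a=8 m (b=L-a=8):
  M_3 = Pb²(3a+b)x/L³ - Pab²/L²  [x≤a] = (-14)·8²·(3·8+8)·4/16³ - (-14)·8·8²/16² = 0 kN·m
Superposition: M = Σ M_i = 3527/96 kN·m ≈ 36.739583 kN·m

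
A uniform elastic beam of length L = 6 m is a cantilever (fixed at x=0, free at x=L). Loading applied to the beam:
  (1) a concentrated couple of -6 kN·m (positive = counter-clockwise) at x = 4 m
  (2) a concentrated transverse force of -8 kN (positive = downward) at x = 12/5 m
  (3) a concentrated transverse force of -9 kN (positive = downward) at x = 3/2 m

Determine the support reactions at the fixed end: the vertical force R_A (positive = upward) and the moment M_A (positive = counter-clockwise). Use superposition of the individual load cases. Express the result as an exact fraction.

R_A = -17 kN, M_A = -267/10 kN·m

Load 1 — applied couple M₀=-6 kN·m at a=4 m (b=L-a=2):
  R_A = 0 kN
  M_A = -M₀ = -(-6) = 6 kN·m
Load 2 — point force P=-8 kN at a=12/5 m (b=L-a=18/5):
  R_A = P = (-8) = -8 kN
  M_A = Pa = (-8)·(12/5) = -96/5 kN·m
Load 3 — point force P=-9 kN at a=3/2 m (b=L-a=9/2):
  R_A = P = (-9) = -9 kN
  M_A = Pa = (-9)·(3/2) = -27/2 kN·m
Superposition: R_A = -17 kN, M_A = -267/10 kN·m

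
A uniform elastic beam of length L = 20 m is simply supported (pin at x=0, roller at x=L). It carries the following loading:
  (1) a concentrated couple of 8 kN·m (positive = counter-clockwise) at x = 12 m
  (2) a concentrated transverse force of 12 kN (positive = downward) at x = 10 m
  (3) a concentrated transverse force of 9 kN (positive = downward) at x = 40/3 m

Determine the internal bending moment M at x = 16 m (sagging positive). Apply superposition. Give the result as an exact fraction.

Load 1 — applied couple M₀=8 kN·m at a=12 m (b=L-a=8):
  M_1 = M₀x/L - M₀  [x>a] = 8·16/20 - 8 = -8/5 kN·m
Load 2 — point force P=12 kN at a=10 m (b=L-a=10):
  M_2 = Pa(L-x)/L  [x>a] = 12·10·(20-16)/20 = 24 kN·m
Load 3 — point force P=9 kN at a=40/3 m (b=L-a=20/3):
  M_3 = Pa(L-x)/L  [x>a] = 9·(40/3)·(20-16)/20 = 24 kN·m
Superposition: M = Σ M_i = 232/5 kN·m ≈ 46.400000 kN·m

M(16) = 232/5 kN·m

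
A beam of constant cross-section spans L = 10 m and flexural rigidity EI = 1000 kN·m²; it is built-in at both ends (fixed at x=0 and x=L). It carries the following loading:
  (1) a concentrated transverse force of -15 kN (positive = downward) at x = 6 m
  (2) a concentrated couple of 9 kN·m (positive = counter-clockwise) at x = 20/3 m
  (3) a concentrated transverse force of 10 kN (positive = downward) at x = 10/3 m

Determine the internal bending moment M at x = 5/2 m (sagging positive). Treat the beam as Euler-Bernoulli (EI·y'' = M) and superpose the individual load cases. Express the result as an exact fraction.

M(5/2) = 662/135 kN·m

Load 1 — point force P=-15 kN at a=6 m (b=L-a=4):
  M_1 = Pb²(3a+b)x/L³ - Pab²/L²  [x≤a] = (-15)·4²·(3·6+4)·(5/2)/10³ - (-15)·6·4²/10² = 6/5 kN·m
Load 2 — applied couple M₀=9 kN·m at a=20/3 m (b=L-a=10/3):
  M_2 = R_Ax - M_A  [x≤a] with R_A=6/5, M_A=3 = (6/5)·(5/2) - 3 = 0 kN·m
Load 3 — point force P=10 kN at a=10/3 m (b=L-a=20/3):
  M_3 = Pb²(3a+b)x/L³ - Pab²/L²  [x≤a] = 10·(20/3)²·(3·(10/3)+(20/3))·(5/2)/10³ - 10·(10/3)·(20/3)²/10² = 100/27 kN·m
Superposition: M = Σ M_i = 662/135 kN·m ≈ 4.903704 kN·m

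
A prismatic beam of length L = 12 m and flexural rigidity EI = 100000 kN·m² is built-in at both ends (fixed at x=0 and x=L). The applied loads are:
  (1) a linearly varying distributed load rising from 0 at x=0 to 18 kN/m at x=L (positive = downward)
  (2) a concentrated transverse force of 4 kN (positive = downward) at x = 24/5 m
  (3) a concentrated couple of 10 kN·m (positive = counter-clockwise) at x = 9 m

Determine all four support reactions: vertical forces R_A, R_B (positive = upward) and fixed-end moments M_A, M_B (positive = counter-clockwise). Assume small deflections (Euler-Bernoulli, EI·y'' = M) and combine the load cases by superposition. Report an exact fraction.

Load 1 — triangular load w₀=18 kN/m (0→w₀ over full span):
  R_A = 3w₀L/20 = 3·18·12/20 = 162/5 kN
  M_A = w₀L²/30 = 18·12²/30 = 432/5 kN·m
  R_B = 7w₀L/20 = 7·18·12/20 = 378/5 kN
  M_B = -w₀L²/20 = -18·12²/20 = -648/5 kN·m
Load 2 — point force P=4 kN at a=24/5 m (b=L-a=36/5):
  R_A = Pb²(3a+b)/L³ = 4·(36/5)²·(3·(24/5)+(36/5))/12³ = 324/125 kN
  M_A = Pab²/L² = 4·(24/5)·(36/5)²/12² = 864/125 kN·m
  R_B = Pa²(a+3b)/L³ = 4·(24/5)²·((24/5)+3·(36/5))/12³ = 176/125 kN
  M_B = -Pa²b/L² = -4·(24/5)²·(36/5)/12² = -576/125 kN·m
Load 3 — applied couple M₀=10 kN·m at a=9 m (b=L-a=3):
  R_A = 6M₀ab/L³ = 6·10·9·3/12³ = 15/16 kN
  M_A = M₀b(2a-b)/L² = 10·3·(2·9-3)/12² = 25/8 kN·m
  R_B = -6M₀ab/L³ = -6·10·9·3/12³ = -15/16 kN
  M_B = M₀a(2b-a)/L² = 10·9·(2·3-9)/12² = -15/8 kN·m
Superposition: R_A = 71859/2000 kN, M_A = 96437/1000 kN·m, R_B = 152141/2000 kN, M_B = -136083/1000 kN·m

R_A = 71859/2000 kN, M_A = 96437/1000 kN·m, R_B = 152141/2000 kN, M_B = -136083/1000 kN·m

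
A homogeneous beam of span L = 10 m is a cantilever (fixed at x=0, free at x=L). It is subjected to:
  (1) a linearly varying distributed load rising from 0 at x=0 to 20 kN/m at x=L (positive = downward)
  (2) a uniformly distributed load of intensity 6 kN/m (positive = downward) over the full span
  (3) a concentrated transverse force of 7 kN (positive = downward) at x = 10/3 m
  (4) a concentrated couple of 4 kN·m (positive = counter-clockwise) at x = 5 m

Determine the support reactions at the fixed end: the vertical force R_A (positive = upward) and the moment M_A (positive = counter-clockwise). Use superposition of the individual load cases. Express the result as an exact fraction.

Load 1 — triangular load w₀=20 kN/m (0→w₀ over full span):
  R_A = w₀L/2 = 20·10/2 = 100 kN
  M_A = w₀L²/3 = 20·10²/3 = 2000/3 kN·m
Load 2 — uniform load w=6 kN/m over full span:
  R_A = wL = 6·10 = 60 kN
  M_A = wL²/2 = 6·10²/2 = 300 kN·m
Load 3 — point force P=7 kN at a=10/3 m (b=L-a=20/3):
  R_A = P = 7 kN
  M_A = Pa = 7·(10/3) = 70/3 kN·m
Load 4 — applied couple M₀=4 kN·m at a=5 m (b=L-a=5):
  R_A = 0 kN
  M_A = -M₀ = -4 kN·m
Superposition: R_A = 167 kN, M_A = 986 kN·m

R_A = 167 kN, M_A = 986 kN·m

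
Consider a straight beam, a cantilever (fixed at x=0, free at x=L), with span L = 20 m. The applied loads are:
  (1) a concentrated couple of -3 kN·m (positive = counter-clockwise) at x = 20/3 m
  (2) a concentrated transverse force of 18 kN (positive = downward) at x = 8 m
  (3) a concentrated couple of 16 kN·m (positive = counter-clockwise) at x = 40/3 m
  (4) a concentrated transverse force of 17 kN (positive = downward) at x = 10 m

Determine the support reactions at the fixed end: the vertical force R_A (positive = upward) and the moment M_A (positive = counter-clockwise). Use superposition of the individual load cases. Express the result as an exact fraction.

Load 1 — applied couple M₀=-3 kN·m at a=20/3 m (b=L-a=40/3):
  R_A = 0 kN
  M_A = -M₀ = -(-3) = 3 kN·m
Load 2 — point force P=18 kN at a=8 m (b=L-a=12):
  R_A = P = 18 kN
  M_A = Pa = 18·8 = 144 kN·m
Load 3 — applied couple M₀=16 kN·m at a=40/3 m (b=L-a=20/3):
  R_A = 0 kN
  M_A = -M₀ = -16 kN·m
Load 4 — point force P=17 kN at a=10 m (b=L-a=10):
  R_A = P = 17 kN
  M_A = Pa = 17·10 = 170 kN·m
Superposition: R_A = 35 kN, M_A = 301 kN·m

R_A = 35 kN, M_A = 301 kN·m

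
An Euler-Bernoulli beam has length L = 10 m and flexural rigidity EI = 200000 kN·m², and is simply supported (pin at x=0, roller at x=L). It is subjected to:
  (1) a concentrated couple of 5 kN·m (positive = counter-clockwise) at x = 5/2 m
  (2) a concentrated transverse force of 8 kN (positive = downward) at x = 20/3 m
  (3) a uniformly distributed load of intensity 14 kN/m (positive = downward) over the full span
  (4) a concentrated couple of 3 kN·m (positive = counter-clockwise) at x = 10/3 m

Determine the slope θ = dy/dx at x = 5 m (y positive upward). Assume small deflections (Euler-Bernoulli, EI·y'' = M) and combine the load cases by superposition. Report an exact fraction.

θ(5) = -1627/51840000 rad

Load 1 — applied couple M₀=5 kN·m at a=5/2 m (b=L-a=15/2):
  θ_1 = (M₀x²/(2L)-M₀(x-a)+C₁)/EI  [x>a] with C₁=M₀(3b²-L²)/(6L)=275/48 = (5·5²/(2·10)-5·(5-(5/2))+(275/48))/200000 = -1/384000 rad
Load 2 — point force P=8 kN at a=20/3 m (b=L-a=10/3):
  θ_2 = -Pb(L²-b²-3x²)/(6LEI)  [x≤a] = -8·(10/3)·(10²-(10/3)²-3·5²)/(6·10·200000) = -1/32400 rad
Load 3 — uniform load w=14 kN/m over full span:
  θ_3 = -w(L³-6Lx²+4x³)/(24EI) = -14·(10³-6·10·5²+4·5³)/(24·200000) = 0 rad
Load 4 — applied couple M₀=3 kN·m at a=10/3 m (b=L-a=20/3):
  θ_4 = (M₀x²/(2L)-M₀(x-a)+C₁)/EI  [x>a] with C₁=M₀(3b²-L²)/(6L)=5/3 = (3·5²/(2·10)-3·(5-(10/3))+(5/3))/200000 = 1/480000 rad
Superposition: θ = Σ θ_i = -1627/51840000 rad ≈ -0.000031 rad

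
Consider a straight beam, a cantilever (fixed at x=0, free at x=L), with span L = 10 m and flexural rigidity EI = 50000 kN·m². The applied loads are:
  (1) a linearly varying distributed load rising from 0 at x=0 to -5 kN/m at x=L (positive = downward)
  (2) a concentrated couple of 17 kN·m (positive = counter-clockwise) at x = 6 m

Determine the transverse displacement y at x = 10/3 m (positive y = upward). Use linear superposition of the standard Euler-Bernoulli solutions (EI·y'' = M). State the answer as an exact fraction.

Load 1 — triangular load w₀=-5 kN/m (0→w₀ over full span):
  y_1 = (w₀Lx³/12-w₀L²x²/6-w₀x⁵/(120L))/EI = ((-5)·10·(10/3)³/12-(-5)·10²·(10/3)²/6-(-5)·(10/3)⁵/(120·10))/50000 = 451/29160 m
Load 2 — applied couple M₀=17 kN·m at a=6 m (b=L-a=4):
  y_2 = M₀x²/(2EI)  [x≤a] = 17·(10/3)²/(2·50000) = 17/9000 m
Superposition: y = Σ y_i = 3163/182250 m ≈ 0.017355 m

y(10/3) = 3163/182250 m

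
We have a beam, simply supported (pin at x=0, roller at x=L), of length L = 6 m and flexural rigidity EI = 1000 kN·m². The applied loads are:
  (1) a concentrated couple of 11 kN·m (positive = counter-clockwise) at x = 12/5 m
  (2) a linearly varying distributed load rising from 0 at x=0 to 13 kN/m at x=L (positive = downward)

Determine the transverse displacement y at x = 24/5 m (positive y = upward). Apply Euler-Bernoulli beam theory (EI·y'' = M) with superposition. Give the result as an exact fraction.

Load 1 — applied couple M₀=11 kN·m at a=12/5 m (b=L-a=18/5):
  y_1 = (M₀x³/(6L)-M₀(x-a)²/2+C₁x)/EI  [x>a] with C₁=M₀(3b²-L²)/(6L)=22/25 = (11·(24/5)³/(6·6)-11·((24/5)-(12/5))²/2+(22/25)·(24/5))/1000 = 99/15625 m
Load 2 — triangular load w₀=13 kN/m (0→w₀ over full span):
  y_2 = -w₀x(7L⁴-10L²x²+3x⁴)/(360LEI) = -13·(24/5)·(7·6⁴-10·6²·(24/5)²+3·(24/5)⁴)/(360·6·1000) = -133731/1953125 m
Superposition: y = Σ y_i = -121356/1953125 m ≈ -0.062134 m

y(24/5) = -121356/1953125 m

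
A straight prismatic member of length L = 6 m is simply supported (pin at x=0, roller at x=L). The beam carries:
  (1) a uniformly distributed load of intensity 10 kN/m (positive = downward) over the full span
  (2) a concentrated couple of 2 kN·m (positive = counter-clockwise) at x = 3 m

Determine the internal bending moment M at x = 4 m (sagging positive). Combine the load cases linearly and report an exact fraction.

Load 1 — uniform load w=10 kN/m over full span:
  M_1 = wx(L-x)/2 = 10·4·(6-4)/2 = 40 kN·m
Load 2 — applied couple M₀=2 kN·m at a=3 m (b=L-a=3):
  M_2 = M₀x/L - M₀  [x>a] = 2·4/6 - 2 = -2/3 kN·m
Superposition: M = Σ M_i = 118/3 kN·m ≈ 39.333333 kN·m

M(4) = 118/3 kN·m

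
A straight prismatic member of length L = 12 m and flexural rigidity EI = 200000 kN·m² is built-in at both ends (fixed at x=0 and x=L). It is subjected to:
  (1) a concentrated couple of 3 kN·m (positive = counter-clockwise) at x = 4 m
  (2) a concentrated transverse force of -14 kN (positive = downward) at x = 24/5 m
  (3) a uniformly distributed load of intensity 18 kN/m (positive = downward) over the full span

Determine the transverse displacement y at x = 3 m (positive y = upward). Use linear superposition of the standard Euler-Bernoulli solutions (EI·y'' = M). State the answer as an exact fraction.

Load 1 — applied couple M₀=3 kN·m at a=4 m (b=L-a=8):
  y_1 = (R_Ax³/6 - M_Ax²/2)/EI  [x≤a] with R_A=1/3, M_A=0 = ((1/3)·3³/6 - 0·3²/2)/200000 = 3/400000 m
Load 2 — point force P=-14 kN at a=24/5 m (b=L-a=36/5):
  y_2 = -Pb²x²(3aL-(3a+b)x)/(6L³EI)  [x≤a] = -(-14)·(36/5)²·3²·(3·(24/5)·12-(3·(24/5)+(36/5))·3)/(6·12³·200000) = 1701/5000000 m
Load 3 — uniform load w=18 kN/m over full span:
  y_3 = -wx²(L-x)²/(24EI) = -18·3²·(12-3)²/(24·200000) = -2187/800000 m
Superposition: y = Σ y_i = -47721/20000000 m ≈ -0.002386 m

y(3) = -47721/20000000 m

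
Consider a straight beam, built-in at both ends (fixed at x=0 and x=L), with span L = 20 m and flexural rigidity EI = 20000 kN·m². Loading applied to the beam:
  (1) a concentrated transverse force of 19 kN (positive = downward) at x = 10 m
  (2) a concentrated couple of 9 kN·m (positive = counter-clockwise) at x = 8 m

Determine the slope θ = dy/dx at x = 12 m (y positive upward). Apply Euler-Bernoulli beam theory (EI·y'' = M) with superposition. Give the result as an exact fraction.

θ(12) = 2303/625000 rad

Load 1 — point force P=19 kN at a=10 m (b=L-a=10):
  θ_1 = Pa²(L-x)(2bL-(3b+a)(L-x))/(2L³EI)  [x>a] = 19·10²·(20-12)·(2·10·20-(3·10+10)·(20-12))/(2·20³·20000) = 19/5000 rad
Load 2 — applied couple M₀=9 kN·m at a=8 m (b=L-a=12):
  θ_2 = (R_Ax²/2 - M_Ax - M₀(x-a))/EI  [x>a] with R_A=81/125, M_A=27/25 = ((81/125)·12²/2 - (27/25)·12 - 9·(12-8))/20000 = -9/78125 rad
Superposition: θ = Σ θ_i = 2303/625000 rad ≈ 0.003685 rad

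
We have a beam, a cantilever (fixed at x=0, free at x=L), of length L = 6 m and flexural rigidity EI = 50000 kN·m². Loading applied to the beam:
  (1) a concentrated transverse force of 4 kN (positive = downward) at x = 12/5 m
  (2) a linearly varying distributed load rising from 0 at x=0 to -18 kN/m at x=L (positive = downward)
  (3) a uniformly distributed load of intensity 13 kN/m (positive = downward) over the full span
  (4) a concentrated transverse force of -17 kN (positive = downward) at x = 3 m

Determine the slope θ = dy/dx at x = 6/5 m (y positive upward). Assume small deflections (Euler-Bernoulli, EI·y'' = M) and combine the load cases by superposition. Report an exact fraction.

Load 1 — point force P=4 kN at a=12/5 m (b=L-a=18/5):
  θ_1 = -Px(2a-x)/(2EI)  [x≤a] = -4·(6/5)·(2·(12/5)-(6/5))/(2·50000) = -27/156250 rad
Load 2 — triangular load w₀=-18 kN/m (0→w₀ over full span):
  θ_2 = (w₀Lx²/4-w₀L²x/3-w₀x⁴/(24L))/EI = ((-18)·6·(6/5)²/4-(-18)·6²·(6/5)/3-(-18)·(6/5)⁴/(24·6))/50000 = 68931/15625000 rad
Load 3 — uniform load w=13 kN/m over full span:
  θ_3 = -wx(x²-3Lx+3L²)/(6EI) = -13·(6/5)·((6/5)²-3·6·(6/5)+3·6²)/(6·50000) = -7137/1562500 rad
Load 4 — point force P=-17 kN at a=3 m (b=L-a=3):
  θ_4 = -Px(2a-x)/(2EI)  [x≤a] = -(-17)·(6/5)·(2·3-(6/5))/(2·50000) = 153/156250 rad
Superposition: θ = Σ θ_i = 10161/15625000 rad ≈ 0.000650 rad

θ(6/5) = 10161/15625000 rad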